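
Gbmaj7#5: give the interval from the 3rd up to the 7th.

perfect fifth

Gb augmented major seventh is spelled Gb, Bb, D, F.
That puts Bb below F.
From Bb to F is 7 semitones, exactly the perfect fifth.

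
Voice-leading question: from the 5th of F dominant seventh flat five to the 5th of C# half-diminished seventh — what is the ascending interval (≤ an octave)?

F dominant seventh flat five has Cb as its 5th, and C# half-diminished seventh has G as its 5th.
Cb up to G is 8 semitones, a half step wider than a perfect fifth, so the interval is augmented.

augmented fifth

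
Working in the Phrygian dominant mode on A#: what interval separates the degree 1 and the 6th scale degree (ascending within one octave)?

Spelling the Phrygian dominant mode on A#: A# B C## D# E# F# G#.
Degree 1 = A#; degree 6 = F#.
6 letter names make it a sixth; at 8 semitones (a half step narrower than major) the quality is minor.

minor sixth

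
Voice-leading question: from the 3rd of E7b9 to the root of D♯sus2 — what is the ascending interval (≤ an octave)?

E7b9 has G♯ as its 3rd, and D♯sus2 has D♯ as its root.
Counting 5 letters and 7 half steps from G♯ gives a perfect fifth.

perfect fifth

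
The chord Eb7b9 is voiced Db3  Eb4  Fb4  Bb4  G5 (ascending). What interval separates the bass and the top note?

The outer voices are Db3 and G5.
From Db to G: 30 semitones over a 18th = augmented.

augmented 18th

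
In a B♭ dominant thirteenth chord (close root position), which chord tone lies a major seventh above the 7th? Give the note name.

B♭ dominant thirteenth: B♭, D, F, A♭, C, G.
The 7th is A♭. A major seventh above A♭ is G.
G is the chord's 13th.

G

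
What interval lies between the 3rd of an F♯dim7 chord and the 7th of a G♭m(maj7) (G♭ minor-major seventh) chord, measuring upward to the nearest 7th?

minor sixth

The 3rd of F♯dim7 is A; the 7th of G♭m(maj7) (G♭ minor-major seventh) is F.
A up to F is 8 semitones, a half step narrower than a major sixth, so the interval is minor.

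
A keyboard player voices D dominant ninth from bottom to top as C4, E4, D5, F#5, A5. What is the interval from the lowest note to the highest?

The outer voices are C4 and A5.
From C to A is 21 semitones, exactly the major thirteenth.

M13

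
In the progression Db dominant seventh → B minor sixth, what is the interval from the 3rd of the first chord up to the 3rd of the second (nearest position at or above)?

major 6th

The 3rd of Db dominant seventh is F; the 3rd of B minor sixth is D.
F up to D spans 6 letter names and 9 semitones — a major sixth.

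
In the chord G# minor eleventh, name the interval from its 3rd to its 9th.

M7

G#m11 is spelled G#–B–D#–F#–A#–C#.
That puts B below A#.
B up to A# spans 7 letter names and 11 semitones — a major seventh.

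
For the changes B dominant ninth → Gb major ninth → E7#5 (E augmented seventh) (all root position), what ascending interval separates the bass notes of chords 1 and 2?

The roots are B and Gb.
From B to Gb: 7 semitones over a sixth = diminished.

diminished sixth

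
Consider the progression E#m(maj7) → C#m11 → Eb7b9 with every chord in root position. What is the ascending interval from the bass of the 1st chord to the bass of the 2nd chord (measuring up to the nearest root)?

The roots are E# and C#.
6 letter names make it a sixth; at 8 semitones (a half step narrower than major) the quality is minor.

minor 6th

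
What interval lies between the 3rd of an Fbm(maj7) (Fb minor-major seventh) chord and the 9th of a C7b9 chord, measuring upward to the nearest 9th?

augmented fourth

The 3rd of Fbm(maj7) (Fb minor-major seventh) is Abb; the 9th of C7b9 is Db.
Abb up to Db is 6 semitones, a half step wider than a perfect fourth, so the interval is augmented.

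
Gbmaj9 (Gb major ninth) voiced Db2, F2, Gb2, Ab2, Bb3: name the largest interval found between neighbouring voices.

major 9th

Adjacent intervals: Db2→F2 = major third; F2→Gb2 = minor second; Gb2→Ab2 = major second; Ab2→Bb3 = major ninth.
The largest is Ab2 to Bb3, a major ninth (14 semitones).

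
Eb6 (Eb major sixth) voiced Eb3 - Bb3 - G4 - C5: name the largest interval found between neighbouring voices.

Adjacent intervals: Eb3→Bb3 = perfect fifth; Bb3→G4 = major sixth; G4→C5 = perfect fourth.
The largest is Bb3 to G4, a major sixth (9 semitones).

major 6th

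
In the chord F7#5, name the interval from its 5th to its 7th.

F7#5 (F augmented seventh) is spelled F A C# Eb.
So we need the interval from C# up to Eb.
3 letter names make it a third; at 2 semitones (a whole step narrower than major) the quality is diminished.

diminished 3rd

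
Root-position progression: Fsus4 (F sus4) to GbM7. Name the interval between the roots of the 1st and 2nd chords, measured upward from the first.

minor second

The roots are F and Gb.
2 letter names make it a second; at 1 semitone (a half step narrower than major) the quality is minor.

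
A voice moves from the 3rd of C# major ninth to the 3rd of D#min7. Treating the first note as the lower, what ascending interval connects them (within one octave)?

minor second

The 3rd of C# major ninth is E#; the 3rd of D#min7 is F#.
E# up to F# is 1 semitone, a half step narrower than a major second, so the interval is minor.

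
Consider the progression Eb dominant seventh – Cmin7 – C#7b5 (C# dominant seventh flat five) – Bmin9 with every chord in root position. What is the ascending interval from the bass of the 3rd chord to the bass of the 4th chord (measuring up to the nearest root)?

The roots are C# and B.
7 letter names make it a seventh; at 10 semitones (a half step narrower than major) the quality is minor.

m7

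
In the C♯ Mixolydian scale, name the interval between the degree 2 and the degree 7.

The scale runs C♯ D♯ E♯ F♯ G♯ A♯ B.
Degree 2 = D♯; 7th degree = B.
D♯ up to B is 8 semitones, a half step narrower than a major sixth, so the interval is minor.

minor 6th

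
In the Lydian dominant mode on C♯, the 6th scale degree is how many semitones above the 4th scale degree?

3

The scale is C♯ D♯ E♯ F𝄪 G♯ A♯ B.
F𝄪 up to A♯ is a minor third — 3 semitones.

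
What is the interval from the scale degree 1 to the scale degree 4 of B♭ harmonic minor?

The scale runs B♭ C D♭ E♭ F G♭ A.
So we need the interval from B♭ up to E♭.
B♭ up to E♭ spans 4 letter names and 5 semitones — a perfect fourth.

perfect 4th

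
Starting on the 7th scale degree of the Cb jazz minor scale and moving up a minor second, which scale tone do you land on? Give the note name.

The scale is Cb Db Ebb Fb Gb Ab Bb.
The 7th scale degree is Bb; a minor second above that is Cb — scale degree 1.

Cb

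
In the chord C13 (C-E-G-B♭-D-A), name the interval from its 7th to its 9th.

major third

7th = B♭; 9th = D.
Counting 3 letters and 4 half steps from B♭ gives a major third.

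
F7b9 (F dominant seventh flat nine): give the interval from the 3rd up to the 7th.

The chord tones of F7b9 are F A C Eb Gb.
The 3rd is A and the 7th is Eb.
A up to Eb is 6 semitones, a half step narrower than a perfect fifth, so the interval is diminished.
This 3–7 tritone is the characteristic tension at the heart of the dominant sound.

d5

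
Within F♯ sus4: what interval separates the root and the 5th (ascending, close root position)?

perfect fifth

Spelling the chord: F♯-B-C♯.
That puts F♯ below C♯.
F♯ up to C♯ spans 5 letter names and 7 semitones — a perfect fifth.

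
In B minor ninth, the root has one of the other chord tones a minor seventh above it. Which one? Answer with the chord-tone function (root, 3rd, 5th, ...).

7th

Spelling the chord: B–D–F♯–A–C♯.
The root is B. A minor seventh above B is A.
A is the chord's 7th.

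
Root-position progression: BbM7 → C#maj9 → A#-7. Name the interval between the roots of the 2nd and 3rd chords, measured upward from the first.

major sixth

The roots are C# and A#.
C# up to A# spans 6 letter names and 9 semitones — a major sixth.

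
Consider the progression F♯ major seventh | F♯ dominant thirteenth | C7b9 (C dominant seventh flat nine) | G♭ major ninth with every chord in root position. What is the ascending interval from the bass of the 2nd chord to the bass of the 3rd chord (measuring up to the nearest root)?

The roots are F♯ and C.
F♯ up to C is 6 semitones, a half step narrower than a perfect fifth, so the interval is diminished.

diminished fifth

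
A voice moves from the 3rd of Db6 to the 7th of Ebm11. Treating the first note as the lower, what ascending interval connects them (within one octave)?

The 3rd of Db6 is F; the 7th of Ebm11 is Db.
6 letter names make it a sixth; at 8 semitones (a half step narrower than major) the quality is minor.

m6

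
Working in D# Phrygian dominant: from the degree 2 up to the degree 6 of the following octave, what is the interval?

The scale runs D# E F## G# A# B C#.
That puts E below B.
Counting 12 letters and 19 half steps from E gives a perfect twelfth.

P12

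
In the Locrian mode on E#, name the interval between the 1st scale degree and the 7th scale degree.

minor 7th

The scale runs E# F# G# A# B C# D#.
The 1st scale degree is E# and the 7th degree is D#.
From E# to D#: 10 semitones over a seventh = minor.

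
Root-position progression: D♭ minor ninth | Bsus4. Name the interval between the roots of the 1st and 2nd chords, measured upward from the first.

augmented 6th

The roots are D♭ and B.
D♭ up to B is 10 semitones, a half step wider than a major sixth, so the interval is augmented.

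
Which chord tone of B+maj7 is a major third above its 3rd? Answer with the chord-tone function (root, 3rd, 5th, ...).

The chord tones of B+maj7 are B–D#–F##–A#.
The 3rd is D#. A major third above D# is F##.
F## is the chord's 5th.

5th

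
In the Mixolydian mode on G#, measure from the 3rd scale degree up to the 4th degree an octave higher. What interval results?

minor 9th

Spelling the Mixolydian mode on G#: G# A# B# C# D# E# F#.
So we need the interval from B# up to C#.
9 letter names make it a ninth; at 13 semitones (a half step narrower than major) the quality is minor.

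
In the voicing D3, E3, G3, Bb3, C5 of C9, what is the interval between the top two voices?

major ninth

Those voices are Bb3 and C5.
Counting 9 letters and 14 half steps from Bb gives a major ninth.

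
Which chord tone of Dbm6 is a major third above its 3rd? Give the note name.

Spelling the chord: Db-Fb-Ab-Bb.
The 3rd is Fb. A major third above Fb is Ab.
Ab is the chord's 5th.

Ab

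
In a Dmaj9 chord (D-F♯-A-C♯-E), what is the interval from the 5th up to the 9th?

perfect fifth

So we need the interval from A up to E.
Counting 5 letters and 7 half steps from A gives a perfect fifth.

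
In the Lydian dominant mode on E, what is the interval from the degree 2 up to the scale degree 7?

m6

The scale runs E F# G# A# B C# D.
The degree 2 is F# and the degree 7 is D.
From F# to D: 8 semitones over a sixth = minor.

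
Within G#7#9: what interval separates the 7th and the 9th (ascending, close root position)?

augmented third

The chord tones of G#7#9 are G#, B#, D#, F#, A##.
So we need the interval from F# up to A##.
F# up to A## is 5 semitones, a half step wider than a major third, so the interval is augmented.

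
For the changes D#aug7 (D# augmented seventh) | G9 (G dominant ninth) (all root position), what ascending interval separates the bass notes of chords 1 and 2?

diminished fourth

The roots are D# and G.
4 letter names make it a fourth; at 4 semitones (a half step narrower than perfect) the quality is diminished.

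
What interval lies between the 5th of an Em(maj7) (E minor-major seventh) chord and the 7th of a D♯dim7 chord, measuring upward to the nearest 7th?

minor 2nd

Em(maj7) (E minor-major seventh) has B as its 5th, and D♯dim7 has C as its 7th.
From B to C: 1 semitone over a second = minor.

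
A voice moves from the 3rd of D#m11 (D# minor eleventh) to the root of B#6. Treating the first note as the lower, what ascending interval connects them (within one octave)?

D#m11 (D# minor eleventh) has F# as its 3rd, and B#6 has B# as its root.
4 letter names make it a fourth; at 6 semitones (a half step wider than perfect) the quality is augmented.

A4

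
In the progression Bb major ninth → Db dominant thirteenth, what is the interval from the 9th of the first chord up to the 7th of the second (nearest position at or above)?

The 9th of Bb major ninth is C; the 7th of Db dominant thirteenth is Cb.
From C to Cb: 11 semitones over an octave = diminished.

d8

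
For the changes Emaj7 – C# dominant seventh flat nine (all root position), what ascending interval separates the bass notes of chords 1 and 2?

The roots are E and C#.
Counting 6 letters and 9 half steps from E gives a major sixth.

major sixth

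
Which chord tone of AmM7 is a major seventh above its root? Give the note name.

G#

AmM7 is spelled A–C–E–G#.
The root is A. A major seventh above A is G#.
G# is the chord's 7th.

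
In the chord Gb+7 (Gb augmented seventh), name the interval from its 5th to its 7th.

The chord tones of Gb augmented seventh are Gb-Bb-D-Fb.
So we need the interval from D up to Fb.
D up to Fb is 2 semitones, a whole step narrower than a major third, so the interval is diminished.

diminished third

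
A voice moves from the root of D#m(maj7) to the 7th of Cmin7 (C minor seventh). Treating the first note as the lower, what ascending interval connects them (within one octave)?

D#m(maj7) has D# as its root, and Cmin7 (C minor seventh) has Bb as its 7th.
D# up to Bb is 7 semitones, a whole step narrower than a major sixth, so the interval is diminished.

d6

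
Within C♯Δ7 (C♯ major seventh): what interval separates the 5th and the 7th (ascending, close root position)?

Spelling the chord: C♯ E♯ G♯ B♯.
The 5th is G♯ and the 7th is B♯.
From G♯ to B♯ is 4 semitones, exactly the major third.

M3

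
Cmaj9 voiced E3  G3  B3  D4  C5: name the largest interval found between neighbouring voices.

m7

Adjacent intervals: E3→G3 = minor third; G3→B3 = major third; B3→D4 = minor third; D4→C5 = minor seventh.
The largest is D4 to C5, a minor seventh (10 semitones).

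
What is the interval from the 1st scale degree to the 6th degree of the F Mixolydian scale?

M6

F mixolydian: F G A Bb C D Eb.
That puts F below D.
From F to D is 9 semitones, exactly the major sixth.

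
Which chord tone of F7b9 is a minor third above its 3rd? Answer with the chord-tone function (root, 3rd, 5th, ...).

5th

The chord tones of F dominant seventh flat nine are F-A-C-Eb-Gb.
The 3rd is A. A minor third above A is C.
C is the chord's 5th.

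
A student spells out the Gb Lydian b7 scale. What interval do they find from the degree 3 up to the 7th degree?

diminished 5th

Spelling the Gb Lydian b7 scale: Gb Ab Bb C Db Eb Fb.
The degree 3 is Bb and the 7th scale degree is Fb.
5 letter names make it a fifth; at 6 semitones (a half step narrower than perfect) the quality is diminished.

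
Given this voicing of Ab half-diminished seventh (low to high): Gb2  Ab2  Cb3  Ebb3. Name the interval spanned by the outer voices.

The outer voices are Gb2 and Ebb3.
From Gb to Ebb: 8 semitones over a sixth = minor.

minor sixth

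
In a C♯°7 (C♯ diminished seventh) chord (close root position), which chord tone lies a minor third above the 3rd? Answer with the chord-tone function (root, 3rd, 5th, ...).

C♯dim7 is spelled C♯, E, G, B♭.
The 3rd is E. A minor third above E is G.
G is the chord's 5th.

5th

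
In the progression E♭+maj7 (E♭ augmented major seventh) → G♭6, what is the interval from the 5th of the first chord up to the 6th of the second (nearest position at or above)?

d4

E♭+maj7 (E♭ augmented major seventh) has B as its 5th, and G♭6 has E♭ as its 6th.
B up to E♭ is 4 semitones, a half step narrower than a perfect fourth, so the interval is diminished.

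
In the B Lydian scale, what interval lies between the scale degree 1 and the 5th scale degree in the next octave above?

perfect twelfth

Spelling the B Lydian scale: B C# D# E# F# G# A#.
Scale degree 1 = B; scale degree 5 (up an octave) = F#.
Counting 12 letters and 19 half steps from B gives a perfect twelfth.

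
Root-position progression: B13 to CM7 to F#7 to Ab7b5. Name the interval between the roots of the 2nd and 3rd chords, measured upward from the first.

augmented fourth

The roots are C and F#.
From C to F#: 6 semitones over a fourth = augmented.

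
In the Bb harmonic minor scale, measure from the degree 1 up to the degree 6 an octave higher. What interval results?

Spelling the Bb harmonic minor scale: Bb C Db Eb F Gb A.
That puts Bb below Gb.
Bb up to Gb is 20 semitones, a half step narrower than a major thirteenth, so the interval is minor.

minor thirteenth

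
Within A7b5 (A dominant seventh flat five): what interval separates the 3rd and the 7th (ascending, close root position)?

Spelling the chord: A-C#-Eb-G.
That puts C# below G.
C# up to G is 6 semitones, a half step narrower than a perfect fifth, so the interval is diminished.
That tritone between 3rd and 7th is what gives the dominant seventh its pull toward resolution.

diminished fifth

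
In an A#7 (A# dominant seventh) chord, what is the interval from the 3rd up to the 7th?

A#7: A#, C##, E#, G#.
3rd = C##; 7th = G#.
From C## to G#: 6 semitones over a fifth = diminished.

diminished fifth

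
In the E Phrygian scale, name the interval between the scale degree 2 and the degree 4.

The scale runs E F G A B C D.
So we need the interval from F up to A.
Counting 3 letters and 4 half steps from F gives a major third.

M3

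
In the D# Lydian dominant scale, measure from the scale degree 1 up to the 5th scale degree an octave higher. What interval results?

perfect twelfth

Spelling the D# Lydian dominant scale: D# E# F## G## A# B# C#.
That puts D# below A#.
D# up to A# spans 12 letter names and 19 semitones — a perfect twelfth.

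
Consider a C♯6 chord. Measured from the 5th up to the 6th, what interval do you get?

major second

The chord tones of C♯6 are C♯ E♯ G♯ A♯.
So we need the interval from G♯ up to A♯.
From G♯ to A♯ is 2 semitones, exactly the major second.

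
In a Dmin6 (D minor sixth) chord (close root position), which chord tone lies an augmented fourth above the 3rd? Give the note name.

Spelling the chord: D–F–A–B.
The 3rd is F. An augmented fourth above F is B.
B is the chord's 6th.

B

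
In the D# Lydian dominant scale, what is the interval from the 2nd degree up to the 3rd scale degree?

major second

D# lydian dominant: D# E# F## G## A# B# C#.
The 2nd degree is E# and the 3rd scale degree is F##.
Counting 2 letters and 2 half steps from E# gives a major second.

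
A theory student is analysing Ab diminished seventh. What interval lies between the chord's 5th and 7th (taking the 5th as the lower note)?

minor 3rd

Abdim7 is spelled Ab Cb Ebb Gbb.
5th = Ebb; 7th = Gbb.
From Ebb to Gbb: 3 semitones over a third = minor.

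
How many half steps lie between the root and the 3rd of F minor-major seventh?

Fm(maj7) (F minor-major seventh) is spelled F, A♭, C, E.
F to A♭ is a minor third: 3 semitones.

3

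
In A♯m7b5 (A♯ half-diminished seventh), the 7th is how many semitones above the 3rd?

A♯m7b5 is spelled A♯-C♯-E-G♯.
C♯ to G♯ is a perfect fifth: 7 semitones.

7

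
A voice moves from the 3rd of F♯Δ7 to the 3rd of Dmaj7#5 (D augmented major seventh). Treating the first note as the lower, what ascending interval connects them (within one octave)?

F♯Δ7 has A♯ as its 3rd, and Dmaj7#5 (D augmented major seventh) has F♯ as its 3rd.
6 letter names make it a sixth; at 8 semitones (a half step narrower than major) the quality is minor.

minor sixth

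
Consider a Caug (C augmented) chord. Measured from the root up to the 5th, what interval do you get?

augmented fifth

The chord tones of C+ (C augmented) are C E G#.
Root = C; 5th = G#.
From C to G#: 8 semitones over a fifth = augmented.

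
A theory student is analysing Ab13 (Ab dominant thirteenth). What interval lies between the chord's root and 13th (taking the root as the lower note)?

The chord tones of Ab13 (Ab dominant thirteenth) are Ab C Eb Gb Bb F.
That puts Ab below F.
From Ab to F is 21 semitones, exactly the major thirteenth.

major 13th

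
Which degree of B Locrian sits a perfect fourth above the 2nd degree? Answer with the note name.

F

The scale is B C D E F G A.
The 2nd degree is C; a perfect fourth above that is F — scale degree 5.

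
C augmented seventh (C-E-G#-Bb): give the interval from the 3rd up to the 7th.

So we need the interval from E up to Bb.
5 letter names make it a fifth; at 6 semitones (a half step narrower than perfect) the quality is diminished.
That tritone between 3rd and 7th is what gives the dominant seventh its pull toward resolution.

diminished fifth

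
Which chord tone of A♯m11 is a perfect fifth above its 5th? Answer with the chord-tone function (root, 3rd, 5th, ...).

9th

Spelling the chord: A♯–C♯–E♯–G♯–B♯–D♯.
The 5th is E♯. A perfect fifth above E♯ is B♯.
B♯ is the chord's 9th.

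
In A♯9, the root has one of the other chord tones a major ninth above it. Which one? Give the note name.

B#

A♯ dominant ninth is spelled A♯–C𝄪–E♯–G♯–B♯.
The root is A♯. A major ninth above A♯ is B♯.
B♯ is the chord's 9th.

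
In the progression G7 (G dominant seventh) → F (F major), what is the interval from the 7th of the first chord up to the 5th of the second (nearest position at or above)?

perfect fifth

G7 (G dominant seventh) has F as its 7th, and F (F major) has C as its 5th.
Counting 5 letters and 7 half steps from F gives a perfect fifth.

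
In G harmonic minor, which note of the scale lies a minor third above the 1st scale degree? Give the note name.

Bb

The scale is G A Bb C D Eb F#.
The 1st scale degree is G; a minor third above that is Bb — scale degree 3.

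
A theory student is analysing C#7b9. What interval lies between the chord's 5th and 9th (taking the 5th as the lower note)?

d5

C#7b9 is spelled C#–E#–G#–B–D.
The 5th is G# and the 9th is D.
From G# to D: 6 semitones over a fifth = diminished.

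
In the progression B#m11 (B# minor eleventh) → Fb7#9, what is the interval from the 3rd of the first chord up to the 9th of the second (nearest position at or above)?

The 3rd of B#m11 (B# minor eleventh) is D#; the 9th of Fb7#9 is G.
From D# to G: 4 semitones over a fourth = diminished.

diminished 4th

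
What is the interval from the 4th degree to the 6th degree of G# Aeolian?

Spelling G# Aeolian: G# A# B C# D# E F#.
The 4th degree is C# and the scale degree 6 is E.
From C# to E: 3 semitones over a third = minor.

minor third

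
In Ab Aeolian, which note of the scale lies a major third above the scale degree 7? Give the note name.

Bb

The scale is Ab Bb Cb Db Eb Fb Gb.
The scale degree 7 is Gb; a major third above that is Bb — scale degree 2.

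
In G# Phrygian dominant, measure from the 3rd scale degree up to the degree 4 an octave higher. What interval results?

Spelling G# Phrygian dominant: G# A B# C# D# E F#.
So we need the interval from B# up to C#.
B# up to C# is 13 semitones, a half step narrower than a major ninth, so the interval is minor.

minor ninth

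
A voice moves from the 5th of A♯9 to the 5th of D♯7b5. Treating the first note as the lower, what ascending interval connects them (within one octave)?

The 5th of A♯9 is E♯; the 5th of D♯7b5 is A.
E♯ up to A is 4 semitones, a half step narrower than a perfect fourth, so the interval is diminished.

d4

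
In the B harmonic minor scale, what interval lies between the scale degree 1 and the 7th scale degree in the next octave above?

major 14th

B harmonic minor: B C# D E F# G A#.
That puts B below A#.
From B to A# is 23 semitones, exactly the major fourteenth.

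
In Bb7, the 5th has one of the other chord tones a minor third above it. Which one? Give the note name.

Bb dominant seventh: Bb–D–F–Ab.
The 5th is F. A minor third above F is Ab.
Ab is the chord's 7th.

Ab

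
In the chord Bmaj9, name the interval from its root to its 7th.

Spelling the chord: B-D♯-F♯-A♯-C♯.
The root is B and the 7th is A♯.
Counting 7 letters and 11 half steps from B gives a major seventh.

major seventh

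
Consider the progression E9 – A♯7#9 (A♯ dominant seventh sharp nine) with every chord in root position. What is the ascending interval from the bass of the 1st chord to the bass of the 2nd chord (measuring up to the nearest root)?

The roots are E and A♯.
4 letter names make it a fourth; at 6 semitones (a half step wider than perfect) the quality is augmented.

augmented fourth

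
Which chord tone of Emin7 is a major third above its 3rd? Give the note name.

B

The chord tones of Emin7 are E, G, B, D.
The 3rd is G. A major third above G is B.
B is the chord's 5th.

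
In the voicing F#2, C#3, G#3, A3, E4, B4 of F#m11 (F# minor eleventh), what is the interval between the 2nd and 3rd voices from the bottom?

Those voices are C#3 and G#3.
From C# to G# is 7 semitones, exactly the perfect fifth.

P5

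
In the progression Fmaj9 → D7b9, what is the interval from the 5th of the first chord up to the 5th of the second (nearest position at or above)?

major sixth

The 5th of Fmaj9 is C; the 5th of D7b9 is A.
Counting 6 letters and 9 half steps from C gives a major sixth.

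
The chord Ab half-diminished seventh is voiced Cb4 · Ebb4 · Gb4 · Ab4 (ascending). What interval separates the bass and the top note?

M6

The outer voices are Cb4 and Ab4.
Cb up to Ab spans 6 letter names and 9 semitones — a major sixth.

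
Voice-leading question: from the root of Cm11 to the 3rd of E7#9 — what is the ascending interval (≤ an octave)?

A5

The root of Cm11 is C; the 3rd of E7#9 is G#.
5 letter names make it a fifth; at 8 semitones (a half step wider than perfect) the quality is augmented.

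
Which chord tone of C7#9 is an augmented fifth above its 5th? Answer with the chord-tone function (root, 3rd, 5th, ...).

9th

Spelling the chord: C E G B♭ D♯.
The 5th is G. An augmented fifth above G is D♯.
D♯ is the chord's 9th.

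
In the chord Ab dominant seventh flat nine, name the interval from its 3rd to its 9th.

diminished 7th

The chord tones of Ab7b9 are Ab, C, Eb, Gb, Bbb.
So we need the interval from C up to Bbb.
7 letter names make it a seventh; at 9 semitones (a whole step narrower than major) the quality is diminished.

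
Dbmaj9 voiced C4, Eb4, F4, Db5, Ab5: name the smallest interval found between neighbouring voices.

Adjacent intervals: C4→Eb4 = minor third; Eb4→F4 = major second; F4→Db5 = minor sixth; Db5→Ab5 = perfect fifth.
The smallest is Eb4 to F4, a major second (2 semitones).

major 2nd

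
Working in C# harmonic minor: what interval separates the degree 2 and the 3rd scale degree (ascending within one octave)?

minor 2nd

The scale runs C# D# E F# G# A B#.
The degree 2 is D# and the 3rd degree is E.
2 letter names make it a second; at 1 semitone (a half step narrower than major) the quality is minor.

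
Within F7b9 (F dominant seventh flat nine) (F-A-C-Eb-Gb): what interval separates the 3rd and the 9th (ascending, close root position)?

d7

The 3rd is A and the 9th is Gb.
A up to Gb is 9 semitones, a whole step narrower than a major seventh, so the interval is diminished.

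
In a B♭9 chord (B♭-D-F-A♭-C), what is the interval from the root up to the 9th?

So we need the interval from B♭ up to C.
Counting 9 letters and 14 half steps from B♭ gives a major ninth.

major ninth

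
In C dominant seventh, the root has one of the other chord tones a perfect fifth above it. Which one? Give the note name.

The chord tones of C7 are C, E, G, Bb.
The root is C. A perfect fifth above C is G.
G is the chord's 5th.

G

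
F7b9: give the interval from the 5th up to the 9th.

F dominant seventh flat nine is spelled F A C E♭ G♭.
So we need the interval from C up to G♭.
C up to G♭ is 6 semitones, a half step narrower than a perfect fifth, so the interval is diminished.

d5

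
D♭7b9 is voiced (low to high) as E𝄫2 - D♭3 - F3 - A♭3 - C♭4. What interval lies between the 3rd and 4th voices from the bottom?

m3

Those voices are F3 and A♭3.
3 letter names make it a third; at 3 semitones (a half step narrower than major) the quality is minor.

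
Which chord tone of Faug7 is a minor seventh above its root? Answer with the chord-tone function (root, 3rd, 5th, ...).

7th

Faug7 (F augmented seventh) is spelled F–A–C#–Eb.
The root is F. A minor seventh above F is Eb.
Eb is the chord's 7th.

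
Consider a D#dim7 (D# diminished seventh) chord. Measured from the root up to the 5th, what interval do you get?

d5

The chord tones of D#°7 are D#-F#-A-C.
The root is D# and the 5th is A.
From D# to A: 6 semitones over a fifth = diminished.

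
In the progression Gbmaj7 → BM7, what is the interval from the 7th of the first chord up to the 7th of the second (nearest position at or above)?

augmented third

Gbmaj7 has F as its 7th, and BM7 has A# as its 7th.
From F to A#: 5 semitones over a third = augmented.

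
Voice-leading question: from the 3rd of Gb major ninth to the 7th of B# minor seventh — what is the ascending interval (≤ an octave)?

A7

The 3rd of Gb major ninth is Bb; the 7th of B# minor seventh is A#.
From Bb to A#: 12 semitones over a seventh = augmented.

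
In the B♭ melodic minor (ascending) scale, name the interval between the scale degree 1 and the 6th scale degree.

major 6th

The scale runs B♭ C D♭ E♭ F G A.
Scale degree 1 = B♭; scale degree 6 = G.
Counting 6 letters and 9 half steps from B♭ gives a major sixth.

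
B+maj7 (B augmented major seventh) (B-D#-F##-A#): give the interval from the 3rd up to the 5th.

3rd = D#; 5th = F##.
Counting 3 letters and 4 half steps from D# gives a major third.

major third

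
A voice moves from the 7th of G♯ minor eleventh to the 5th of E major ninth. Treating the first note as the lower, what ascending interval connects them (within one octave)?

perfect 4th

The 7th of G♯ minor eleventh is F♯; the 5th of E major ninth is B.
From F♯ to B is 5 semitones, exactly the perfect fourth.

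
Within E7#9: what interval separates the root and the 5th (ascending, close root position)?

The chord tones of E7#9 are E G# B D F##.
The root is E and the 5th is B.
E up to B spans 5 letter names and 7 semitones — a perfect fifth.

perfect fifth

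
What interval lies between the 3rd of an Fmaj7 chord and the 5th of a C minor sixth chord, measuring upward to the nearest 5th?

m7

The 3rd of Fmaj7 is A; the 5th of C minor sixth is G.
A up to G is 10 semitones, a half step narrower than a major seventh, so the interval is minor.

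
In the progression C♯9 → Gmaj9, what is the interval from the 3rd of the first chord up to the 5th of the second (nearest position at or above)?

diminished seventh

C♯9 has E♯ as its 3rd, and Gmaj9 has D as its 5th.
From E♯ to D: 9 semitones over a seventh = diminished.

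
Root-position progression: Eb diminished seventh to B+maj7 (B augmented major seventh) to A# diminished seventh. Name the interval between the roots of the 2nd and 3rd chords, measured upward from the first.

major seventh

The roots are B and A#.
Counting 7 letters and 11 half steps from B gives a major seventh.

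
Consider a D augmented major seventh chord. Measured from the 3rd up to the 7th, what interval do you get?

perfect fifth

Spelling the chord: D-F♯-A♯-C♯.
3rd = F♯; 7th = C♯.
Counting 5 letters and 7 half steps from F♯ gives a perfect fifth.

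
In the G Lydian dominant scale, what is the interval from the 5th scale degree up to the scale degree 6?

Spelling the G Lydian dominant scale: G A B C# D E F.
The 5th scale degree is D and the 6th degree is E.
D up to E spans 2 letter names and 2 semitones — a major second.

major 2nd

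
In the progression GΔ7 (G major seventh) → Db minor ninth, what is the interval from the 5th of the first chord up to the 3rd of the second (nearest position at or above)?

diminished third

GΔ7 (G major seventh) has D as its 5th, and Db minor ninth has Fb as its 3rd.
3 letter names make it a third; at 2 semitones (a whole step narrower than major) the quality is diminished.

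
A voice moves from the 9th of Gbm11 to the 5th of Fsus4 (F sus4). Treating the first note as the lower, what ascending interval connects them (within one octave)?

The 9th of Gbm11 is Ab; the 5th of Fsus4 (F sus4) is C.
From Ab to C is 4 semitones, exactly the major third.

major third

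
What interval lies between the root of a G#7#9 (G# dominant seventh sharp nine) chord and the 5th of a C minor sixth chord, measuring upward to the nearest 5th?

The root of G#7#9 (G# dominant seventh sharp nine) is G#; the 5th of C minor sixth is G.
From G# to G: 11 semitones over an octave = diminished.

diminished octave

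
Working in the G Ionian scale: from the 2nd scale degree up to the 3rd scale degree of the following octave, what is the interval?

major ninth

The scale runs G A B C D E F♯.
The 2nd scale degree is A and the degree 3 (up an octave) is B.
From A to B is 14 semitones, exactly the major ninth.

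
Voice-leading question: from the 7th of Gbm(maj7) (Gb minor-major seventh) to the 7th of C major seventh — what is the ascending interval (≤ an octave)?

augmented fourth

The 7th of Gbm(maj7) (Gb minor-major seventh) is F; the 7th of C major seventh is B.
4 letter names make it a fourth; at 6 semitones (a half step wider than perfect) the quality is augmented.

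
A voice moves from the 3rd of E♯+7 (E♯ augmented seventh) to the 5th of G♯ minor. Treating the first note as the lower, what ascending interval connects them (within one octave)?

d5

E♯+7 (E♯ augmented seventh) has G𝄪 as its 3rd, and G♯ minor has D♯ as its 5th.
From G𝄪 to D♯: 6 semitones over a fifth = diminished.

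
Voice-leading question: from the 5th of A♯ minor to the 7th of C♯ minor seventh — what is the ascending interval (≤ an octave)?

A♯ minor has E♯ as its 5th, and C♯ minor seventh has B as its 7th.
E♯ up to B is 6 semitones, a half step narrower than a perfect fifth, so the interval is diminished.

diminished fifth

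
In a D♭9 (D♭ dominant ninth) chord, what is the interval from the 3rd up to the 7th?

Spelling the chord: D♭–F–A♭–C♭–E♭.
3rd = F; 7th = C♭.
From F to C♭: 6 semitones over a fifth = diminished.

diminished fifth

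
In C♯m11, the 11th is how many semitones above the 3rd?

14

C♯m11 (C♯ minor eleventh) is spelled C♯-E-G♯-B-D♯-F♯.
E to F♯ is a major ninth: 14 semitones.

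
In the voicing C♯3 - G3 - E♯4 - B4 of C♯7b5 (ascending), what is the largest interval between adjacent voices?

A6

Adjacent intervals: C♯3→G3 = diminished fifth; G3→E♯4 = augmented sixth; E♯4→B4 = diminished fifth.
The largest is G3 to E♯4, an augmented sixth (10 semitones).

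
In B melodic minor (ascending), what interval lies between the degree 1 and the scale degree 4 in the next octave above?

perfect 11th

Spelling B melodic minor (ascending): B C# D E F# G# A#.
The degree 1 is B and the degree 4 (up an octave) is E.
From B to E is 17 semitones, exactly the perfect eleventh.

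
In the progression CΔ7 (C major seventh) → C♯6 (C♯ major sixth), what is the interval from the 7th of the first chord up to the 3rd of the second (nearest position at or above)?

CΔ7 (C major seventh) has B as its 7th, and C♯6 (C♯ major sixth) has E♯ as its 3rd.
B up to E♯ is 6 semitones, a half step wider than a perfect fourth, so the interval is augmented.

augmented fourth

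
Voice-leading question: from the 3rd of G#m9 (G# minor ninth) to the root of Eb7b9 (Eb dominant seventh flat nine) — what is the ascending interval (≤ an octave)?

The 3rd of G#m9 (G# minor ninth) is B; the root of Eb7b9 (Eb dominant seventh flat nine) is Eb.
From B to Eb: 4 semitones over a fourth = diminished.

diminished 4th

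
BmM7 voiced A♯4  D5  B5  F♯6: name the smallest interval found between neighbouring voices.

Adjacent intervals: A♯4→D5 = diminished fourth; D5→B5 = major sixth; B5→F♯6 = perfect fifth.
The smallest is A♯4 to D5, a diminished fourth (4 semitones).

diminished 4th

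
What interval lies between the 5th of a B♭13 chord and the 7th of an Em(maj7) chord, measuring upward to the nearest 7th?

augmented sixth

The 5th of B♭13 is F; the 7th of Em(maj7) is D♯.
6 letter names make it a sixth; at 10 semitones (a half step wider than major) the quality is augmented.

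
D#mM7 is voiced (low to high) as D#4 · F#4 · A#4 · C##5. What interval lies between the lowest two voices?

Those voices are D#4 and F#4.
3 letter names make it a third; at 3 semitones (a half step narrower than major) the quality is minor.

m3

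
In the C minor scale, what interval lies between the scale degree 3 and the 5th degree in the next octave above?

C natural minor: C D Eb F G Ab Bb.
That puts Eb below G.
Eb up to G spans 10 letter names and 16 semitones — a major tenth.

major 10th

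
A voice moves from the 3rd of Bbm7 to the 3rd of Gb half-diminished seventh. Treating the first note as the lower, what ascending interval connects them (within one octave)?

minor sixth

The 3rd of Bbm7 is Db; the 3rd of Gb half-diminished seventh is Bbb.
6 letter names make it a sixth; at 8 semitones (a half step narrower than major) the quality is minor.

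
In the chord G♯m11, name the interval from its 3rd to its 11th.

Spelling the chord: G♯, B, D♯, F♯, A♯, C♯.
So we need the interval from B up to C♯.
From B to C♯ is 14 semitones, exactly the major ninth.

M9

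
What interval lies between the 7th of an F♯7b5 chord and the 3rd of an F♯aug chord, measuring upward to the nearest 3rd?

The 7th of F♯7b5 is E; the 3rd of F♯aug is A♯.
E up to A♯ is 6 semitones, a half step wider than a perfect fourth, so the interval is augmented.

A4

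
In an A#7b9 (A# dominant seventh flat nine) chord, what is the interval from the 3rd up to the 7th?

Spelling the chord: A#–C##–E#–G#–B.
That puts C## below G#.
From C## to G#: 6 semitones over a fifth = diminished.

diminished 5th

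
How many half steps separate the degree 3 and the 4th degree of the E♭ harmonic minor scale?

2

The scale is E♭ F G♭ A♭ B♭ C♭ D.
G♭ up to A♭ is a major second — 2 semitones.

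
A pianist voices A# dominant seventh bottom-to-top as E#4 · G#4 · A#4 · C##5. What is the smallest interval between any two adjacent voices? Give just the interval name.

major second

Adjacent intervals: E#4→G#4 = minor third; G#4→A#4 = major second; A#4→C##5 = major third.
The smallest is G#4 to A#4, a major second (2 semitones).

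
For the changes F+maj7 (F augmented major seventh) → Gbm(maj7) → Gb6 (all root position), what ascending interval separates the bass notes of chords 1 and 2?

m2

The roots are F and Gb.
From F to Gb: 1 semitone over a second = minor.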